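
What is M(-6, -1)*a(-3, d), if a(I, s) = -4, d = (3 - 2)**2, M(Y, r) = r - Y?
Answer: -20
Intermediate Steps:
d = 1 (d = 1**2 = 1)
M(-6, -1)*a(-3, d) = (-1 - 1*(-6))*(-4) = (-1 + 6)*(-4) = 5*(-4) = -20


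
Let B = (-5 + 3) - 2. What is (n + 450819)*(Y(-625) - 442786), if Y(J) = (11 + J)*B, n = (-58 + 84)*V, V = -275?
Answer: -195360770770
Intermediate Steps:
B = -4 (B = -2 - 2 = -4)
n = -7150 (n = (-58 + 84)*(-275) = 26*(-275) = -7150)
Y(J) = -44 - 4*J (Y(J) = (11 + J)*(-4) = -44 - 4*J)
(n + 450819)*(Y(-625) - 442786) = (-7150 + 450819)*((-44 - 4*(-625)) - 442786) = 443669*((-44 + 2500) - 442786) = 443669*(2456 - 442786) = 443669*(-440330) = -195360770770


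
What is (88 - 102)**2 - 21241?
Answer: -21045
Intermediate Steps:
(88 - 102)**2 - 21241 = (-14)**2 - 21241 = 196 - 21241 = -21045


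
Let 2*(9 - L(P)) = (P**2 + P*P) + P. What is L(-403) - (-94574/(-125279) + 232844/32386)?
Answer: -658117886975299/4057285694 ≈ -1.6221e+5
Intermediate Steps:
L(P) = 9 - P**2 - P/2 (L(P) = 9 - ((P**2 + P*P) + P)/2 = 9 - ((P**2 + P**2) + P)/2 = 9 - (2*P**2 + P)/2 = 9 - (P + 2*P**2)/2 = 9 + (-P**2 - P/2) = 9 - P**2 - P/2)
L(-403) - (-94574/(-125279) + 232844/32386) = (9 - 1*(-403)**2 - 1/2*(-403)) - (-94574/(-125279) + 232844/32386) = (9 - 1*162409 + 403/2) - (-94574*(-1/125279) + 232844*(1/32386)) = (9 - 162409 + 403/2) - (94574/125279 + 116422/16193) = -324397/2 - 1*16116668520/2028642847 = -324397/2 - 16116668520/2028642847 = -658117886975299/4057285694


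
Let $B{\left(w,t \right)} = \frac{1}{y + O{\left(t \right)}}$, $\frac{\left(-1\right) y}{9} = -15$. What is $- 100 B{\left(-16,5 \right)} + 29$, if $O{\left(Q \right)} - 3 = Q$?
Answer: $\frac{4047}{143} \approx 28.301$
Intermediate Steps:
$O{\left(Q \right)} = 3 + Q$
$y = 135$ ($y = \left(-9\right) \left(-15\right) = 135$)
$B{\left(w,t \right)} = \frac{1}{138 + t}$ ($B{\left(w,t \right)} = \frac{1}{135 + \left(3 + t\right)} = \frac{1}{138 + t}$)
$- 100 B{\left(-16,5 \right)} + 29 = - \frac{100}{138 + 5} + 29 = - \frac{100}{143} + 29 = \frac{4047}{143}$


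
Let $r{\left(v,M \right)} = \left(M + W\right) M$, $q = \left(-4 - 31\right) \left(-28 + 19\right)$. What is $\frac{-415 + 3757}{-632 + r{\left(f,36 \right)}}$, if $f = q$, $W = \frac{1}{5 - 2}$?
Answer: $\frac{1671}{338} \approx 4.9438$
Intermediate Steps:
$q = 315$ ($q = \left(-35\right) \left(-9\right) = 315$)
$W = \frac{1}{3} \approx 0.33333$
$f = 315$
$r{\left(v,M \right)} = M \left(\frac{1}{3} + M\right)$ ($r{\left(v,M \right)} = \left(M + \frac{1}{3}\right) M = \left(\frac{1}{3} + M\right) M = M \left(\frac{1}{3} + M\right)$)
$\frac{-415 + 3757}{-632 + r{\left(f,36 \right)}} = \frac{-415 + 3757}{-632 + 36 \left(\frac{1}{3} + 36\right)} = \frac{3342}{-632 + 36 \cdot \frac{109}{3}} = \frac{3342}{-632 + 1308} = \frac{3342}{676} = 3342 \cdot \frac{1}{676} = \frac{1671}{338}$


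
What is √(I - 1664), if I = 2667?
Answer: √1003 ≈ 31.670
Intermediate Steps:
√(I - 1664) = √(2667 - 1664) = √1003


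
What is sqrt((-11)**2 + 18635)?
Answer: 6*sqrt(521) ≈ 136.95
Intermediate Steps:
sqrt((-11)**2 + 18635) = sqrt(121 + 18635) = sqrt(18756) = 6*sqrt(521)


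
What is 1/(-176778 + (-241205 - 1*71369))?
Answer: -1/489352 ≈ -2.0435e-6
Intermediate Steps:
1/(-176778 + (-241205 - 1*71369)) = 1/(-176778 + (-241205 - 71369)) = 1/(-176778 - 312574) = 1/(-489352) = -1/489352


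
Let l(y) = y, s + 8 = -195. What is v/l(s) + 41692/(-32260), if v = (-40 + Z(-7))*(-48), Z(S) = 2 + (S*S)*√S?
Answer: -16826429/1637195 + 336*I*√7/29 ≈ -10.278 + 30.654*I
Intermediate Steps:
s = -203 (s = -8 - 195 = -203)
Z(S) = 2 + S^(5/2) (Z(S) = 2 + S²*√S = 2 + S^(5/2))
v = 1824 - 2352*I*√7 (v = (-40 + (2 + (-7)^(5/2)))*(-48) = (-40 + (2 + 49*I*√7))*(-48) = (-38 + 49*I*√7)*(-48) = 1824 - 2352*I*√7 ≈ 1824.0 - 6222.8*I)
v/l(s) + 41692/(-32260) = (1824 - 2352*I*√7)/(-203) + 41692/(-32260) = (1824 - 2352*I*√7)*(-1/203) + 41692*(-1/32260) = (-1824/203 + 336*I*√7/29) - 10423/8065 = -16826429/1637195 + 336*I*√7/29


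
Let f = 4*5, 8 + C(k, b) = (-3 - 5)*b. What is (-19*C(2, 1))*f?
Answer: 6080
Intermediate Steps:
C(k, b) = -8 - 8*b (C(k, b) = -8 + (-3 - 5)*b = -8 - 8*b)
f = 20
(-19*C(2, 1))*f = -19*(-8 - 8*1)*20 = -19*(-8 - 8)*20 = -19*(-16)*20 = 304*20 = 6080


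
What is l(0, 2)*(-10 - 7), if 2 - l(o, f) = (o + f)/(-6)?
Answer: -119/3 ≈ -39.667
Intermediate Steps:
l(o, f) = 2 + f/6 + o/6 (l(o, f) = 2 - (o + f)/(-6) = 2 - (f + o)*(-1)/6 = 2 - (-f/6 - o/6) = 2 + (f/6 + o/6) = 2 + f/6 + o/6)
l(0, 2)*(-10 - 7) = (2 + (⅙)*2 + (⅙)*0)*(-10 - 7) = (2 + ⅓ + 0)*(-17) = (7/3)*(-17) = -119/3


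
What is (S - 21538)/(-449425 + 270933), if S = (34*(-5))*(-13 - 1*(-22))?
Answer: 5767/44623 ≈ 0.12924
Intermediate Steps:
S = -1530 (S = -170*(-13 + 22) = -170*9 = -1530)
(S - 21538)/(-449425 + 270933) = (-1530 - 21538)/(-449425 + 270933) = -23068/(-178492) = -23068*(-1/178492) = 5767/44623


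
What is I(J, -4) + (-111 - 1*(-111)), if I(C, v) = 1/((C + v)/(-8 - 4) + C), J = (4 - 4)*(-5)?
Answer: 3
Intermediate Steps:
J = 0 (J = 0*(-5) = 0)
I(C, v) = 1/(-v/12 + 11*C/12) (I(C, v) = 1/((C + v)/(-12) + C) = 1/((C + v)*(-1/12) + C) = 1/((-C/12 - v/12) + C) = 1/(-v/12 + 11*C/12))
I(J, -4) + (-111 - 1*(-111)) = 12/(-1*(-4) + 11*0) + (-111 - 1*(-111)) = 12/(4 + 0) + (-111 + 111) = 12/4 + 0 = 12*(¼) + 0 = 3 + 0 = 3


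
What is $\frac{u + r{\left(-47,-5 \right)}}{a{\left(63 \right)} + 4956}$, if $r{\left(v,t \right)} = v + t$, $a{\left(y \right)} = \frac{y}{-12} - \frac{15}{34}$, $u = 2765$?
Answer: $\frac{184484}{336621} \approx 0.54805$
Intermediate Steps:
$a{\left(y \right)} = - \frac{15}{34} - \frac{y}{12}$ ($a{\left(y \right)} = y \left(- \frac{1}{12}\right) - \frac{15}{34} = - \frac{y}{12} - \frac{15}{34} = - \frac{15}{34} - \frac{y}{12}$)
$r{\left(v,t \right)} = t + v$
$\frac{u + r{\left(-47,-5 \right)}}{a{\left(63 \right)} + 4956} = \frac{2765 - 52}{\left(- \frac{15}{34} - \frac{21}{4}\right) + 4956} = \frac{2713}{- \frac{387}{68} + 4956} = \frac{2713}{\frac{336621}{68}} = 2713 \cdot \frac{68}{336621} = \frac{184484}{336621}$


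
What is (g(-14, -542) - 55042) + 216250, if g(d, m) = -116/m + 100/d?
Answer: 305798432/1897 ≈ 1.6120e+5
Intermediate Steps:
(g(-14, -542) - 55042) + 216250 = ((-116/(-542) + 100/(-14)) - 55042) + 216250 = ((-116*(-1/542) + 100*(-1/14)) - 55042) + 216250 = ((58/271 - 50/7) - 55042) + 216250 = (-13144/1897 - 55042) + 216250 = -104427818/1897 + 216250 = 305798432/1897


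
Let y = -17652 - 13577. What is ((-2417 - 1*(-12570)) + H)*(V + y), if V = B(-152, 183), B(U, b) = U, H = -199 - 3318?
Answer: -208244316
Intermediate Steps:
H = -3517
V = -152
y = -31229
((-2417 - 1*(-12570)) + H)*(V + y) = ((-2417 - 1*(-12570)) - 3517)*(-152 - 31229) = ((-2417 + 12570) - 3517)*(-31381) = (10153 - 3517)*(-31381) = 6636*(-31381) = -208244316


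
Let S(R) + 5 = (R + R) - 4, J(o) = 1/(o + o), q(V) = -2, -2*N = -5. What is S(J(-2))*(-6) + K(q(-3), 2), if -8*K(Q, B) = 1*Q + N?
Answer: 911/16 ≈ 56.938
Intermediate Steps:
N = 5/2 (N = -1/2*(-5) = 5/2 ≈ 2.5000)
J(o) = 1/(2*o)
S(R) = -9 + 2*R (S(R) = -5 + ((R + R) - 4) = -5 + (2*R - 4) = -5 + (-4 + 2*R) = -9 + 2*R)
K(Q, B) = -5/16 - Q/8 (K(Q, B) = -(1*Q + 5/2)/8 = -(Q + 5/2)/8 = -(5/2 + Q)/8 = -5/16 - Q/8)
S(J(-2))*(-6) + K(q(-3), 2) = (-9 + 2*((1/2)/(-2)))*(-6) + (-5/16 - 1/8*(-2)) = (-9 + 2*((1/2)*(-1/2)))*(-6) + (-5/16 + 1/4) = (-9 + 2*(-1/4))*(-6) - 1/16 = (-9 - 1/2)*(-6) - 1/16 = -19/2*(-6) - 1/16 = 57 - 1/16 = 911/16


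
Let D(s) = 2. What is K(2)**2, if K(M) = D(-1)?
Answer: 4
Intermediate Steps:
K(M) = 2
K(2)**2 = 2**2 = 4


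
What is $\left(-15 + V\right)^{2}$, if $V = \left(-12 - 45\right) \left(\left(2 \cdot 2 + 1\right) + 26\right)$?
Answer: $3175524$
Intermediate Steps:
$V = -1767$ ($V = - 57 \left(\left(4 + 1\right) + 26\right) = - 57 \left(5 + 26\right) = \left(-57\right) 31 = -1767$)
$\left(-15 + V\right)^{2} = \left(-15 - 1767\right)^{2} = \left(-1782\right)^{2} = 3175524$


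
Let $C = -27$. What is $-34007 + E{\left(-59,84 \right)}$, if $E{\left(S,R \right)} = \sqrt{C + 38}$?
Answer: $-34007 + \sqrt{11} \approx -34004.0$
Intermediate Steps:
$E{\left(S,R \right)} = \sqrt{11}$ ($E{\left(S,R \right)} = \sqrt{-27 + 38} = \sqrt{11}$)
$-34007 + E{\left(-59,84 \right)} = -34007 + \sqrt{11}$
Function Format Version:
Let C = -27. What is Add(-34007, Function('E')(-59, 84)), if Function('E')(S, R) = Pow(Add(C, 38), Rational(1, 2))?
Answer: Add(-34007, Pow(11, Rational(1, 2))) ≈ -34004.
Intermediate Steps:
Function('E')(S, R) = Pow(11, Rational(1, 2)) (Function('E')(S, R) = Pow(Add(-27, 38), Rational(1, 2)) = Pow(11, Rational(1, 2)))
Add(-34007, Function('E')(-59, 84)) = Add(-34007, Pow(11, Rational(1, 2)))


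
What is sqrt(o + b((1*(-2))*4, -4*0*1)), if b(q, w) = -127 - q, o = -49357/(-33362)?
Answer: I*sqrt(2669450898)/4766 ≈ 10.841*I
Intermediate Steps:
o = 7051/4766 (o = -49357*(-1/33362) = 7051/4766 ≈ 1.4794)
sqrt(o + b((1*(-2))*4, -4*0*1)) = sqrt(7051/4766 + (-127 - 1*(-2)*4)) = sqrt(7051/4766 + (-127 - (-2)*4)) = sqrt(7051/4766 + (-127 - 1*(-8))) = sqrt(7051/4766 + (-127 + 8)) = sqrt(7051/4766 - 119) = sqrt(-560103/4766) = I*sqrt(2669450898)/4766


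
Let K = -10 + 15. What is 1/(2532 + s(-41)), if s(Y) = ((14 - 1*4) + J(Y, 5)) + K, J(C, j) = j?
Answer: 1/2552 ≈ 0.00039185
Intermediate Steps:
K = 5
s(Y) = 20 (s(Y) = ((14 - 1*4) + 5) + 5 = ((14 - 4) + 5) + 5 = (10 + 5) + 5 = 15 + 5 = 20)
1/(2532 + s(-41)) = 1/(2532 + 20) = 1/2552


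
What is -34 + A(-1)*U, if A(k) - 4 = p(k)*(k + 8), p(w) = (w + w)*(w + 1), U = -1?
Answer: -38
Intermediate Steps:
p(w) = 2*w*(1 + w) (p(w) = (2*w)*(1 + w) = 2*w*(1 + w))
A(k) = 4 + 2*k*(1 + k)*(8 + k) (A(k) = 4 + (2*k*(1 + k))*(k + 8) = 4 + (2*k*(1 + k))*(8 + k) = 4 + 2*k*(1 + k)*(8 + k))
-34 + A(-1)*U = -34 + (4 + 2*(-1)**3 + 16*(-1) + 18*(-1)**2)*(-1) = -34 + (4 + 2*(-1) - 16 + 18*1)*(-1) = -34 + (4 - 2 - 16 + 18)*(-1) = -34 + 4*(-1) = -34 - 4 = -38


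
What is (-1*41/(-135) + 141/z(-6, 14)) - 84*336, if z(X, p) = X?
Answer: -7626743/270 ≈ -28247.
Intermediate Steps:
(-1*41/(-135) + 141/z(-6, 14)) - 84*336 = (-1*41/(-135) + 141/(-6)) - 84*336 = (-41*(-1/135) + 141*(-⅙)) - 28224 = (41/135 - 47/2) - 28224 = -6263/270 - 28224 = -7626743/270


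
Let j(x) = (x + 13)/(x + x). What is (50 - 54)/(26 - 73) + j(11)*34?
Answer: 19220/517 ≈ 37.176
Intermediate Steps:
j(x) = (13 + x)/(2*x) (j(x) = (13 + x)/((2*x)) = (13 + x)*(1/(2*x)) = (13 + x)/(2*x))
(50 - 54)/(26 - 73) + j(11)*34 = (50 - 54)/(26 - 73) + ((½)*(13 + 11)/11)*34 = -4/(-47) + ((½)*(1/11)*24)*34 = -4*(-1/47) + (12/11)*34 = 4/47 + 408/11 = 19220/517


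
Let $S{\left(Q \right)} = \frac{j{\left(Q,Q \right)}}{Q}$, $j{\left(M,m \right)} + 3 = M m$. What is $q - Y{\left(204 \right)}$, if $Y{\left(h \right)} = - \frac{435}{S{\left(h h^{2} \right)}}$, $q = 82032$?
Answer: $\frac{1970802253541627472}{24024798277631} \approx 82032.0$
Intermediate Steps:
$j{\left(M,m \right)} = -3 + M m$
$S{\left(Q \right)} = \frac{-3 + Q^{2}}{Q}$ ($S{\left(Q \right)} = \frac{-3 + Q Q}{Q} = \frac{-3 + Q^{2}}{Q}$)
$Y{\left(h \right)} = - \frac{435}{h^{3} - \frac{3}{h^{3}}}$ ($Y{\left(h \right)} = - \frac{435}{h h^{2} - \frac{3}{h h^{2}}} = - \frac{435}{h^{3} - \frac{3}{h^{3}}}$)
$q - Y{\left(204 \right)} = 82032 - - \frac{435 \cdot 204^{3}}{-3 + 204^{6}} = 82032 - \left(-435\right) 8489664 \frac{1}{-3 + 72074394832896} = 82032 - \left(-435\right) 8489664 \cdot \frac{1}{72074394832893} = 82032 - - \frac{1231001280}{24024798277631} = 82032 + \frac{1231001280}{24024798277631} = \frac{1970802253541627472}{24024798277631}$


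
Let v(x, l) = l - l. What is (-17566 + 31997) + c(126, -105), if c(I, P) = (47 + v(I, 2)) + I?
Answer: 14604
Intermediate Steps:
v(x, l) = 0
c(I, P) = 47 + I (c(I, P) = (47 + 0) + I = 47 + I)
(-17566 + 31997) + c(126, -105) = (-17566 + 31997) + (47 + 126) = 14431 + 173 = 14604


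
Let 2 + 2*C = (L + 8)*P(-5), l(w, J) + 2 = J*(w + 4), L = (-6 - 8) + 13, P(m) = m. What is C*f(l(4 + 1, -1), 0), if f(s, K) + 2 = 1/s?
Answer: 851/22 ≈ 38.682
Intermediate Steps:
L = -1 (L = -14 + 13 = -1)
l(w, J) = -2 + J*(4 + w) (l(w, J) = -2 + J*(w + 4) = -2 + J*(4 + w))
f(s, K) = -2 + 1/s
C = -37/2 (C = -1 + ((-1 + 8)*(-5))/2 = -1 + (7*(-5))/2 = -1 + (1/2)*(-35) = -1 - 35/2 = -37/2 ≈ -18.500)
C*f(l(4 + 1, -1), 0) = -37*(-2 + 1/(-2 + 4*(-1) - (4 + 1)))/2 = -37*(-2 + 1/(-2 - 4 - 1*5))/2 = -37*(-2 + 1/(-2 - 4 - 5))/2 = -37*(-2 + 1/(-11))/2 = -37*(-2 - 1/11)/2 = -37/2*(-23/11) = 851/22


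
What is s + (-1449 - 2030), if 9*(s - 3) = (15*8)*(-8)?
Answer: -10748/3 ≈ -3582.7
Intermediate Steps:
s = -311/3 (s = 3 + ((15*8)*(-8))/9 = 3 + (120*(-8))/9 = 3 + (⅑)*(-960) = 3 - 320/3 = -311/3 ≈ -103.67)
s + (-1449 - 2030) = -311/3 + (-1449 - 2030) = -311/3 - 3479 = -10748/3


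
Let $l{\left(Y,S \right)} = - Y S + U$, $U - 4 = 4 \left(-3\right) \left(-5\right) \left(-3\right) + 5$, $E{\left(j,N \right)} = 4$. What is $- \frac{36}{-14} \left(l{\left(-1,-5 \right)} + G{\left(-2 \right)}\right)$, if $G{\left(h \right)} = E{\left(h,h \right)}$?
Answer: $- \frac{3096}{7} \approx -442.29$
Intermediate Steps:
$G{\left(h \right)} = 4$
$U = -171$ ($U = 4 + \left(4 \left(-3\right) \left(-5\right) \left(-3\right) + 5\right) = 4 + \left(\left(-12\right) \left(-5\right) \left(-3\right) + 5\right) = 4 + \left(60 \left(-3\right) + 5\right) = 4 + \left(-180 + 5\right) = 4 - 175 = -171$)
$l{\left(Y,S \right)} = -171 - S Y$ ($l{\left(Y,S \right)} = - Y S - 171 = - S Y - 171 = -171 - S Y$)
$- \frac{36}{-14} \left(l{\left(-1,-5 \right)} + G{\left(-2 \right)}\right) = - \frac{36}{-14} \left(\left(-171 - \left(-5\right) \left(-1\right)\right) + 4\right) = \left(-36\right) \left(- \frac{1}{14}\right) \left(\left(-171 - 5\right) + 4\right) = \frac{18 \left(-176 + 4\right)}{7} = \frac{18}{7} \left(-172\right) = - \frac{3096}{7}$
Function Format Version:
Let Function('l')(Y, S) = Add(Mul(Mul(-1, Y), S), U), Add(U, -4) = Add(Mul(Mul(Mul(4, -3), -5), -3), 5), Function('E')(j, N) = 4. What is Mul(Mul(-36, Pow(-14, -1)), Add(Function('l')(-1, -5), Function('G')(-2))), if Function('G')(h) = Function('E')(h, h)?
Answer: Rational(-3096, 7) ≈ -442.29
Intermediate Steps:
Function('G')(h) = 4
U = -171 (U = Add(4, Add(Mul(Mul(Mul(4, -3), -5), -3), 5)) = Add(4, Add(Mul(Mul(-12, -5), -3), 5)) = Add(4, Add(Mul(60, -3), 5)) = Add(4, Add(-180, 5)) = Add(4, -175) = -171)
Function('l')(Y, S) = Add(-171, Mul(-1, S, Y)) (Function('l')(Y, S) = Add(Mul(Mul(-1, Y), S), -171) = Add(Mul(-1, S, Y), -171) = Add(-171, Mul(-1, S, Y)))
Mul(Mul(-36, Pow(-14, -1)), Add(Function('l')(-1, -5), Function('G')(-2))) = Mul(Mul(-36, Pow(-14, -1)), Add(Add(-171, Mul(-1, -5, -1)), 4)) = Mul(Mul(-36, Rational(-1, 14)), Add(Add(-171, -5), 4)) = Mul(Rational(18, 7), Add(-176, 4)) = Mul(Rational(18, 7), -172) = Rational(-3096, 7)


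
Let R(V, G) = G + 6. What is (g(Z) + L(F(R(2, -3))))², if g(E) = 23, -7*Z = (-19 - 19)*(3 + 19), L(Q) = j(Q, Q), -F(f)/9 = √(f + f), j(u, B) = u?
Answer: 1015 - 414*√6 ≈ 0.91125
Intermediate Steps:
R(V, G) = 6 + G
F(f) = -9*√2*√f (F(f) = -9*√(f + f) = -9*√2*√f)
L(Q) = Q
Z = 836/7 (Z = -(-19 - 19)*(3 + 19)/7 = -(-38)*22/7 = -⅐*(-836) = 836/7 ≈ 119.43)
(g(Z) + L(F(R(2, -3))))² = (23 - 9*√2*√(6 - 3))² = (23 - 9*√2*√3)² = (23 - 9*√6)²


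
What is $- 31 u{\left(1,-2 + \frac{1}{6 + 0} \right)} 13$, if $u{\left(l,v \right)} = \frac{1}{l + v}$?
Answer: $\frac{2418}{5} \approx 483.6$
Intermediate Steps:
$- 31 u{\left(1,-2 + \frac{1}{6 + 0} \right)} 13 = - \frac{31}{1 - \left(2 - \frac{1}{6 + 0}\right)} 13 = - \frac{31}{1 - \left(2 - \frac{1}{6}\right)} 13 = - \frac{31}{1 + \left(-2 + \frac{1}{6}\right)} 13 = - \frac{31}{1 - \frac{11}{6}} \cdot 13 = - \frac{31}{- \frac{5}{6}} \cdot 13 = \left(-31\right) \left(- \frac{6}{5}\right) 13 = \frac{186}{5} \cdot 13 = \frac{2418}{5}$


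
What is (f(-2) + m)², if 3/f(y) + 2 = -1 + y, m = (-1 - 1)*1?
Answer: 169/25 ≈ 6.7600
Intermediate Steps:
m = -2 (m = -2*1 = -2)
f(y) = 3/(-3 + y) (f(y) = 3/(-2 + (-1 + y)) = 3/(-3 + y))
(f(-2) + m)² = (3/(-3 - 2) - 2)² = (3/(-5) - 2)² = (3*(-⅕) - 2)² = (-⅗ - 2)² = (-13/5)² = 169/25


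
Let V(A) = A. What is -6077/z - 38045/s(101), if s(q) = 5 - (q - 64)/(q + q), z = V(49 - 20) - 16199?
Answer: -17751713197/2247630 ≈ -7898.0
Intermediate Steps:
z = -16170 (z = (49 - 20) - 16199 = 29 - 16199 = -16170)
s(q) = 5 - (-64 + q)/(2*q)
-6077/z - 38045/s(101) = -6077/(-16170) - 38045/(9/2 + 32/101) = -6077*(-1/16170) - 38045/(9/2 + 32*(1/101)) = 6077/16170 - 38045/(9/2 + 32/101) = 6077/16170 - 38045/973/202 = 6077/16170 - 38045*202/973 = 6077/16170 - 1097870/139 = -17751713197/2247630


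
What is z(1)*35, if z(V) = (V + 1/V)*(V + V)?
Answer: 140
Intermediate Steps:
z(V) = 2*V*(V + 1/V) (z(V) = (V + 1/V)*(2*V) = 2*V*(V + 1/V))
z(1)*35 = (2 + 2*1²)*35 = (2 + 2*1)*35 = (2 + 2)*35 = 4*35 = 140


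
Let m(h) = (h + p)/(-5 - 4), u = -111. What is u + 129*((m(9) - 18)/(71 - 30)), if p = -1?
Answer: -20963/123 ≈ -170.43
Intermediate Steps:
m(h) = ⅑ - h/9 (m(h) = (h - 1)/(-5 - 4) = (-1 + h)/(-9) = (-1 + h)*(-⅑) = ⅑ - h/9)
u + 129*((m(9) - 18)/(71 - 30)) = -111 + 129*(((⅑ - ⅑*9) - 18)/(71 - 30)) = -111 + 129*(((⅑ - 1) - 18)/41) = -111 + 129*((-8/9 - 18)*(1/41)) = -111 + 129*(-170/9*1/41) = -111 + 129*(-170/369) = -111 - 7310/123 = -20963/123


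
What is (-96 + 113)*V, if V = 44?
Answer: 748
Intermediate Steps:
(-96 + 113)*V = (-96 + 113)*44 = 17*44 = 748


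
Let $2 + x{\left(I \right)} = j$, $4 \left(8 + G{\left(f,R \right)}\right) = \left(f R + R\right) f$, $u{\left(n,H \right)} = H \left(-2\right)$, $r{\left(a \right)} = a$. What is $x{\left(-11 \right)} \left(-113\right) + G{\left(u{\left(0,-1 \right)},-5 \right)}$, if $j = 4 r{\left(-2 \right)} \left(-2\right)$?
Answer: $- \frac{3195}{2} \approx -1597.5$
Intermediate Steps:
$u{\left(n,H \right)} = - 2 H$
$j = 16$ ($j = 4 \left(-2\right) \left(-2\right) = \left(-8\right) \left(-2\right) = 16$)
$G{\left(f,R \right)} = -8 + \frac{f \left(R + R f\right)}{4}$ ($G{\left(f,R \right)} = -8 + \frac{\left(f R + R\right) f}{4} = -8 + \frac{\left(R f + R\right) f}{4} = -8 + \frac{\left(R + R f\right) f}{4} = -8 + \frac{f \left(R + R f\right)}{4}$)
$x{\left(I \right)} = 14$ ($x{\left(I \right)} = -2 + 16 = 14$)
$x{\left(-11 \right)} \left(-113\right) + G{\left(u{\left(0,-1 \right)},-5 \right)} = 14 \left(-113\right) + \left(-8 + \frac{1}{4} \left(-5\right) \left(\left(-2\right) \left(-1\right)\right) + \frac{1}{4} \left(-5\right) \left(\left(-2\right) \left(-1\right)\right)^{2}\right) = -1582 + \left(-8 + \frac{1}{4} \left(-5\right) 2 + \frac{1}{4} \left(-5\right) 2^{2}\right) = -1582 - \left(\frac{21}{2} + 5\right) = -1582 - \frac{31}{2} = - \frac{3195}{2}$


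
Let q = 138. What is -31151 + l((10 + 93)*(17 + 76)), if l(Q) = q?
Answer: -31013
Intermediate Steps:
l(Q) = 138
-31151 + l((10 + 93)*(17 + 76)) = -31151 + 138 = -31013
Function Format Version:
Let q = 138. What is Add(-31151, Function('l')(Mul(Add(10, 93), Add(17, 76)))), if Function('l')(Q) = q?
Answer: -31013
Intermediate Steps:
Function('l')(Q) = 138
Add(-31151, Function('l')(Mul(Add(10, 93), Add(17, 76)))) = Add(-31151, 138) = -31013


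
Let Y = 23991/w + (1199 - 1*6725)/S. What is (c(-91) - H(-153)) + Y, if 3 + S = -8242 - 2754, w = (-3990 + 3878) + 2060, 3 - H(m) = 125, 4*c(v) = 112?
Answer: 3488549457/21426052 ≈ 162.82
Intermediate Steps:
c(v) = 28 (c(v) = (1/4)*112 = 28)
H(m) = -122 (H(m) = 3 - 1*125 = 3 - 125 = -122)
w = 1948 (w = -112 + 2060 = 1948)
S = -10999 (S = -3 + (-8242 - 2754) = -3 - 10996 = -10999)
Y = 274641657/21426052 (Y = 23991/1948 + (1199 - 1*6725)/(-10999) = 23991*(1/1948) + (1199 - 6725)*(-1/10999) = 23991/1948 - 5526*(-1/10999) = 23991/1948 + 5526/10999 = 274641657/21426052 ≈ 12.818)
(c(-91) - H(-153)) + Y = (28 - 1*(-122)) + 274641657/21426052 = (28 + 122) + 274641657/21426052 = 150 + 274641657/21426052 = 3488549457/21426052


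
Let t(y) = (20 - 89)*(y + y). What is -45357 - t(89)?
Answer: -33075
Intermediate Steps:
t(y) = -138*y
-45357 - t(89) = -45357 - (-138)*89 = -45357 - 1*(-12282) = -45357 + 12282 = -33075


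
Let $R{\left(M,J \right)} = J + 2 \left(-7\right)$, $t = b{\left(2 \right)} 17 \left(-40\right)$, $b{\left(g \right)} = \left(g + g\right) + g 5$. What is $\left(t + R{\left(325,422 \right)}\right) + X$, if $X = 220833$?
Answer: $211721$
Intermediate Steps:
$b{\left(g \right)} = 7 g$ ($b{\left(g \right)} = 2 g + 5 g = 7 g$)
$t = -9520$ ($t = 7 \cdot 2 \cdot 17 \left(-40\right) = 14 \cdot 17 \left(-40\right) = 238 \left(-40\right) = -9520$)
$R{\left(M,J \right)} = -14 + J$ ($R{\left(M,J \right)} = J - 14 = -14 + J$)
$\left(t + R{\left(325,422 \right)}\right) + X = \left(-9520 + \left(-14 + 422\right)\right) + 220833 = \left(-9520 + 408\right) + 220833 = -9112 + 220833 = 211721$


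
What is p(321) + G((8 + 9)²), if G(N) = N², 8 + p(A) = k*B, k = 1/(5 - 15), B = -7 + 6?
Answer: 835131/10 ≈ 83513.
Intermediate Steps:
B = -1
k = -⅒ (k = 1/(-10) = -⅒ ≈ -0.10000)
p(A) = -79/10 (p(A) = -8 - ⅒*(-1) = -8 + ⅒ = -79/10)
p(321) + G((8 + 9)²) = -79/10 + ((8 + 9)²)² = -79/10 + (17²)² = -79/10 + 289² = -79/10 + 83521 = 835131/10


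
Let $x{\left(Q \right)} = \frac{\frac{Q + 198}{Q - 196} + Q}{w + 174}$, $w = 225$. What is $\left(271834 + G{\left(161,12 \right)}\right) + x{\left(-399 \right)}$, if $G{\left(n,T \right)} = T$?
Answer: $\frac{21512454142}{79135} \approx 2.7185 \cdot 10^{5}$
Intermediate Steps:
$x{\left(Q \right)} = \frac{Q}{399} + \frac{198 + Q}{399 \left(-196 + Q\right)}$ ($x{\left(Q \right)} = \frac{\frac{Q + 198}{Q - 196} + Q}{225 + 174} = \frac{\frac{198 + Q}{-196 + Q} + Q}{399} = \left(\frac{198 + Q}{-196 + Q} + Q\right) \frac{1}{399} = \left(Q + \frac{198 + Q}{-196 + Q}\right) \frac{1}{399} = \frac{Q}{399} + \frac{198 + Q}{399 \left(-196 + Q\right)}$)
$\left(271834 + G{\left(161,12 \right)}\right) + x{\left(-399 \right)} = \left(271834 + 12\right) + \frac{198 + \left(-399\right)^{2} - -77805}{399 \left(-196 - 399\right)} = 271846 + \frac{198 + 159201 + 77805}{399 \left(-595\right)} = 271846 + \frac{1}{399} \left(- \frac{1}{595}\right) 237204 = 271846 - \frac{79068}{79135} = \frac{21512454142}{79135}$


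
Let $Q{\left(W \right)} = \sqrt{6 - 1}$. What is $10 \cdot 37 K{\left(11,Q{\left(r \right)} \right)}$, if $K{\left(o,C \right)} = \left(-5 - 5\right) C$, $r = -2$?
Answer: $- 3700 \sqrt{5} \approx -8273.5$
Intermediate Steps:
$Q{\left(W \right)} = \sqrt{5}$
$K{\left(o,C \right)} = - 10 C$
$10 \cdot 37 K{\left(11,Q{\left(r \right)} \right)} = 10 \cdot 37 \left(- 10 \sqrt{5}\right) = 370 \left(- 10 \sqrt{5}\right) = - 3700 \sqrt{5}$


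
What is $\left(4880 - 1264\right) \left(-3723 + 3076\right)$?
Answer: $-2339552$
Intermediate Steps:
$\left(4880 - 1264\right) \left(-3723 + 3076\right) = 3616 \left(-647\right) = -2339552$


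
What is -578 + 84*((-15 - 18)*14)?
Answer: -39386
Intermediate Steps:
-578 + 84*((-15 - 18)*14) = -578 + 84*(-33*14) = -578 + 84*(-462) = -578 - 38808 = -39386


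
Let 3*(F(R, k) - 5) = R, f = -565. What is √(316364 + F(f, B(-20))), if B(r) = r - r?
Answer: 7*√58074/3 ≈ 562.30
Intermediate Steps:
B(r) = 0
F(R, k) = 5 + R/3
√(316364 + F(f, B(-20))) = √(316364 + (5 + (⅓)*(-565))) = √(316364 + (5 - 565/3)) = √(316364 - 550/3) = √(948542/3) = 7*√58074/3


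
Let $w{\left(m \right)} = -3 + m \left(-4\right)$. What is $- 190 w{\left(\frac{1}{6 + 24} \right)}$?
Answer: $\frac{1786}{3} \approx 595.33$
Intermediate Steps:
$w{\left(m \right)} = -3 - 4 m$
$- 190 w{\left(\frac{1}{6 + 24} \right)} = - 190 \left(-3 - \frac{4}{6 + 24}\right) = - 190 \left(-3 - \frac{4}{30}\right) = - 190 \left(-3 - \frac{2}{15}\right) = \left(-190\right) \left(- \frac{47}{15}\right) = \frac{1786}{3}$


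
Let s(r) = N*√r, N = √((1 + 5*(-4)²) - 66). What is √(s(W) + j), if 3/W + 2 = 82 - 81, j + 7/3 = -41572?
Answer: √(-374169 + 27*I*√5)/3 ≈ 0.01645 + 203.9*I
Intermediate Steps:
j = -124723/3 (j = -7/3 - 41572 = -124723/3 ≈ -41574.)
N = √15 (N = √((1 + 5*16) - 66) = √((1 + 80) - 66) = √(81 - 66) = √15 ≈ 3.8730)
W = -3 (W = 3/(-2 + (82 - 81)) = 3/(-2 + 1) = 3/(-1) = 3*(-1) = -3)
s(r) = √15*√r
√(s(W) + j) = √(√15*√(-3) - 124723/3) = √(√15*(I*√3) - 124723/3) = √(3*I*√5 - 124723/3) = √(-124723/3 + 3*I*√5)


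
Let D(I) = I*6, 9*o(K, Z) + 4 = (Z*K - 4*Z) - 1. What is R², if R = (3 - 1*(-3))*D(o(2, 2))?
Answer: 1296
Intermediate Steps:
o(K, Z) = -5/9 - 4*Z/9 + K*Z/9 (o(K, Z) = -4/9 + ((Z*K - 4*Z) - 1)/9 = -4/9 + ((K*Z - 4*Z) - 1)/9 = -4/9 + ((-4*Z + K*Z) - 1)/9 = -4/9 + (-1 - 4*Z + K*Z)/9 = -4/9 + (-⅑ - 4*Z/9 + K*Z/9) = -5/9 - 4*Z/9 + K*Z/9)
D(I) = 6*I
R = -36 (R = (3 - 1*(-3))*(6*(-5/9 - 4/9*2 + (⅑)*2*2)) = (3 + 3)*(6*(-5/9 - 8/9 + 4/9)) = 6*(6*(-1)) = 6*(-6) = -36)
R² = (-36)² = 1296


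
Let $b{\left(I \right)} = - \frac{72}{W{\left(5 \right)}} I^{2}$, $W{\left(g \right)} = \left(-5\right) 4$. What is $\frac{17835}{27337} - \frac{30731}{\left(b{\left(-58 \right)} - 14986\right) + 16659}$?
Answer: $- \frac{2971332040}{1883984029} \approx -1.5772$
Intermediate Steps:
$W{\left(g \right)} = -20$
$b{\left(I \right)} = \frac{18 I^{2}}{5}$ ($b{\left(I \right)} = - \frac{72}{-20} I^{2} = \left(-72\right) \left(- \frac{1}{20}\right) I^{2} = \frac{18 I^{2}}{5}$)
$\frac{17835}{27337} - \frac{30731}{\left(b{\left(-58 \right)} - 14986\right) + 16659} = \frac{17835}{27337} - \frac{30731}{\left(\frac{18 \left(-58\right)^{2}}{5} - 14986\right) + 16659} = 17835 \cdot \frac{1}{27337} - \frac{30731}{\left(\frac{18}{5} \cdot 3364 - 14986\right) + 16659} = \frac{17835}{27337} - \frac{30731}{\left(\frac{60552}{5} - 14986\right) + 16659} = \frac{17835}{27337} - \frac{30731}{- \frac{14378}{5} + 16659} = \frac{17835}{27337} - \frac{30731}{\frac{68917}{5}} = \frac{17835}{27337} - \frac{153655}{68917} = - \frac{2971332040}{1883984029}$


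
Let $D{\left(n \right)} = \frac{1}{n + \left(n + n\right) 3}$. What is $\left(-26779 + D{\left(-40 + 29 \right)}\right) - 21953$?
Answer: $- \frac{3752365}{77} \approx -48732.0$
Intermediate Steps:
$D{\left(n \right)} = \frac{1}{7 n}$ ($D{\left(n \right)} = \frac{1}{n + 2 n 3} = \frac{1}{n + 6 n} = \frac{1}{7 n}$)
$\left(-26779 + D{\left(-40 + 29 \right)}\right) - 21953 = \left(-26779 + \frac{1}{7 \left(-40 + 29\right)}\right) - 21953 = \left(-26779 + \frac{1}{7 \left(-11\right)}\right) - 21953 = \left(-26779 + \frac{1}{7} \left(- \frac{1}{11}\right)\right) - 21953 = \left(-26779 - \frac{1}{77}\right) - 21953 = - \frac{2061984}{77} - 21953 = - \frac{3752365}{77}$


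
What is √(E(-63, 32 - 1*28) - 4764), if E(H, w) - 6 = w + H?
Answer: I*√4817 ≈ 69.405*I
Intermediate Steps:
E(H, w) = 6 + H + w (E(H, w) = 6 + (w + H) = 6 + (H + w) = 6 + H + w)
√(E(-63, 32 - 1*28) - 4764) = √((6 - 63 + (32 - 1*28)) - 4764) = √((6 - 63 + (32 - 28)) - 4764) = √((6 - 63 + 4) - 4764) = √(-53 - 4764) = √(-4817) = I*√4817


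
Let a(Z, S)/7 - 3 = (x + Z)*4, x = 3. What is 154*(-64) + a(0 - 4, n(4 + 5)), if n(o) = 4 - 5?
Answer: -9863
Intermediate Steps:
n(o) = -1
a(Z, S) = 105 + 28*Z (a(Z, S) = 21 + 7*((3 + Z)*4) = 21 + 7*(12 + 4*Z) = 21 + (84 + 28*Z) = 105 + 28*Z)
154*(-64) + a(0 - 4, n(4 + 5)) = 154*(-64) + (105 + 28*(0 - 4)) = -9856 + (105 + 28*(-4)) = -9856 + (105 - 112) = -9856 - 7 = -9863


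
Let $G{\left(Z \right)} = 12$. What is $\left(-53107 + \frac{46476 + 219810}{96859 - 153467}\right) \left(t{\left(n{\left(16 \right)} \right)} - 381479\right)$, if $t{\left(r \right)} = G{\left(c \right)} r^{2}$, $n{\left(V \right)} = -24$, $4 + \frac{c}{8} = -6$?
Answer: $\frac{563076709125457}{28304} \approx 1.9894 \cdot 10^{10}$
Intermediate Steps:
$c = -80$ ($c = -32 + 8 \left(-6\right) = -32 - 48 = -80$)
$t{\left(r \right)} = 12 r^{2}$
$\left(-53107 + \frac{46476 + 219810}{96859 - 153467}\right) \left(t{\left(n{\left(16 \right)} \right)} - 381479\right) = \left(-53107 + \frac{46476 + 219810}{96859 - 153467}\right) \left(12 \left(-24\right)^{2} - 381479\right) = \left(-53107 + \frac{266286}{-56608}\right) \left(12 \cdot 576 - 381479\right) = \left(-53107 + 266286 \left(- \frac{1}{56608}\right)\right) \left(6912 - 381479\right) = \left(-53107 - \frac{133143}{28304}\right) \left(-374567\right) = \left(- \frac{1503273671}{28304}\right) \left(-374567\right) = \frac{563076709125457}{28304}$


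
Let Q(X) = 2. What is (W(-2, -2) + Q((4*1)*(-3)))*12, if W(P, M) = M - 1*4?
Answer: -48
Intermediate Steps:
W(P, M) = -4 + M (W(P, M) = M - 4 = -4 + M)
(W(-2, -2) + Q((4*1)*(-3)))*12 = ((-4 - 2) + 2)*12 = (-6 + 2)*12 = -4*12 = -48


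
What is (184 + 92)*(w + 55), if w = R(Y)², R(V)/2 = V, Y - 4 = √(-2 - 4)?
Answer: 26220 + 8832*I*√6 ≈ 26220.0 + 21634.0*I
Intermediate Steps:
Y = 4 + I*√6 (Y = 4 + √(-2 - 4) = 4 + √(-6) = 4 + I*√6 ≈ 4.0 + 2.4495*I)
R(V) = 2*V
w = (8 + 2*I*√6)² (w = (2*(4 + I*√6))² = (8 + 2*I*√6)² ≈ 40.0 + 78.384*I)
(184 + 92)*(w + 55) = (184 + 92)*((40 + 32*I*√6) + 55) = 276*(95 + 32*I*√6) = 26220 + 8832*I*√6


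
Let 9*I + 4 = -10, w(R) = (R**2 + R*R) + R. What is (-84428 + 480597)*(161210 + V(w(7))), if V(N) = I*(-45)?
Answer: 63894136320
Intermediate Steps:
w(R) = R + 2*R**2 (w(R) = (R**2 + R**2) + R = 2*R**2 + R = R + 2*R**2)
I = -14/9 (I = -4/9 + (1/9)*(-10) = -4/9 - 10/9 = -14/9 ≈ -1.5556)
V(N) = 70 (V(N) = -14/9*(-45) = 70)
(-84428 + 480597)*(161210 + V(w(7))) = (-84428 + 480597)*(161210 + 70) = 396169*161280 = 63894136320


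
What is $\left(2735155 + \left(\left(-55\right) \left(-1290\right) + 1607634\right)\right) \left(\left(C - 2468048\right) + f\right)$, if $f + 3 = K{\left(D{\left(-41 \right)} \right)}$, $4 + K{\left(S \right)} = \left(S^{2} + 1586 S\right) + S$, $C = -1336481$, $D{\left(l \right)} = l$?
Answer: $-17071998180358$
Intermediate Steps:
$K{\left(S \right)} = -4 + S^{2} + 1587 S$ ($K{\left(S \right)} = -4 + \left(\left(S^{2} + 1586 S\right) + S\right) = -4 + \left(S^{2} + 1587 S\right) = -4 + S^{2} + 1587 S$)
$f = -63393$ ($f = -3 + \left(-4 + \left(-41\right)^{2} + 1587 \left(-41\right)\right) = -3 - 63390 = -63393$)
$\left(2735155 + \left(\left(-55\right) \left(-1290\right) + 1607634\right)\right) \left(\left(C - 2468048\right) + f\right) = \left(2735155 + \left(\left(-55\right) \left(-1290\right) + 1607634\right)\right) \left(\left(-1336481 - 2468048\right) - 63393\right) = \left(2735155 + \left(70950 + 1607634\right)\right) \left(\left(-1336481 - 2468048\right) - 63393\right) = \left(2735155 + 1678584\right) \left(-3804529 - 63393\right) = 4413739 \left(-3867922\right) = -17071998180358$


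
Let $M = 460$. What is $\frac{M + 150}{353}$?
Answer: $\frac{610}{353} \approx 1.728$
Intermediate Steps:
$\frac{M + 150}{353} = \frac{460 + 150}{353} = \frac{1}{353} \cdot 610 = \frac{610}{353}$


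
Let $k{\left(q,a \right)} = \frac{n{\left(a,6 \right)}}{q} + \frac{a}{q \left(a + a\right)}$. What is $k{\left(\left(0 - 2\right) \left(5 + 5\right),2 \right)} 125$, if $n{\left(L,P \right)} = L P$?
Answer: $- \frac{625}{8} \approx -78.125$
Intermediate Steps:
$k{\left(q,a \right)} = \frac{1}{2 q} + \frac{6 a}{q}$ ($k{\left(q,a \right)} = \frac{a 6}{q} + \frac{a}{q \left(a + a\right)} = \frac{6 a}{q} + \frac{a}{q 2 a} = \frac{6 a}{q} + \frac{a}{2 a q} = \frac{6 a}{q} + a \frac{1}{2 a q} = \frac{6 a}{q} + \frac{1}{2 q} = \frac{1}{2 q} + \frac{6 a}{q}$)
$k{\left(\left(0 - 2\right) \left(5 + 5\right),2 \right)} 125 = \frac{1 + 12 \cdot 2}{2 \left(0 - 2\right) \left(5 + 5\right)} 125 = \frac{1 + 24}{2 \left(\left(-2\right) 10\right)} 125 = \frac{1}{2} \frac{1}{-20} \cdot 25 \cdot 125 = \frac{1}{2} \left(- \frac{1}{20}\right) 25 \cdot 125 = \left(- \frac{5}{8}\right) 125 = - \frac{625}{8}$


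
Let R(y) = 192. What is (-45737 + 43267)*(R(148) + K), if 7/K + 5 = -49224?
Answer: -1228754930/2591 ≈ -4.7424e+5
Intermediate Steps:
K = -7/49229 (K = 7/(-5 - 49224) = 7/(-49229) = 7*(-1/49229) = -7/49229 ≈ -0.00014219)
(-45737 + 43267)*(R(148) + K) = (-45737 + 43267)*(192 - 7/49229) = -2470*9451961/49229 = -1228754930/2591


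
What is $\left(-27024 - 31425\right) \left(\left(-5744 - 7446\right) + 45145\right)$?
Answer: $-1867737795$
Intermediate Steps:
$\left(-27024 - 31425\right) \left(\left(-5744 - 7446\right) + 45145\right) = - 58449 \left(-13190 + 45145\right) = \left(-58449\right) 31955 = -1867737795$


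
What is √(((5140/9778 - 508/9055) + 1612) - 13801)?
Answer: 3*I*√2654152181086615135/44269895 ≈ 110.4*I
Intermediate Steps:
√(((5140/9778 - 508/9055) + 1612) - 13801) = √(((5140*(1/9778) - 508*1/9055) + 1612) - 13801) = √(((2570/4889 - 508/9055) + 1612) - 13801) = √((20787738/44269895 + 1612) - 13801) = √(71383858478/44269895 - 13801) = √(-539584962417/44269895) = 3*I*√2654152181086615135/44269895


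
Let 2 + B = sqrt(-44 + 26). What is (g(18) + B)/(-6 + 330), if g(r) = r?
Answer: 4/81 + I*sqrt(2)/108 ≈ 0.049383 + 0.013095*I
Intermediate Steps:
B = -2 + 3*I*sqrt(2) (B = -2 + sqrt(-44 + 26) = -2 + sqrt(-18) = -2 + 3*I*sqrt(2) ≈ -2.0 + 4.2426*I)
(g(18) + B)/(-6 + 330) = (18 + (-2 + 3*I*sqrt(2)))/(-6 + 330) = (16 + 3*I*sqrt(2))/324 = (16 + 3*I*sqrt(2))*(1/324) = 4/81 + I*sqrt(2)/108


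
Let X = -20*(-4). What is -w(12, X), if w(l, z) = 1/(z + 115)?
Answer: -1/195 ≈ -0.0051282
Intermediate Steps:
X = 80
w(l, z) = 1/(115 + z)
-w(12, X) = -1/(115 + 80) = -1/195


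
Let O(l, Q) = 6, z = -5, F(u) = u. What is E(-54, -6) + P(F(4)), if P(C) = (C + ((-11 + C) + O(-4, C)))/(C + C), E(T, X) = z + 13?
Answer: 67/8 ≈ 8.3750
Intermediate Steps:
E(T, X) = 8 (E(T, X) = -5 + 13 = 8)
P(C) = (-5 + 2*C)/(2*C) (P(C) = (C + ((-11 + C) + 6))/(C + C) = (C + (-5 + C))/((2*C)) = (-5 + 2*C)*(1/(2*C)) = (-5 + 2*C)/(2*C))
E(-54, -6) + P(F(4)) = 8 + (-5/2 + 4)/4 = 8 + (¼)*(3/2) = 8 + 3/8 = 67/8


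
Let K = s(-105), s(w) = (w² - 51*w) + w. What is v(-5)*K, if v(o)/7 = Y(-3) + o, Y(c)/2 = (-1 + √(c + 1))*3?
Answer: -1253175 + 683550*I*√2 ≈ -1.2532e+6 + 9.6669e+5*I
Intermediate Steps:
s(w) = w² - 50*w
Y(c) = -6 + 6*√(1 + c) (Y(c) = 2*((-1 + √(c + 1))*3) = 2*((-1 + √(1 + c))*3) = 2*(-3 + 3*√(1 + c)) = -6 + 6*√(1 + c))
K = 16275 (K = -105*(-50 - 105) = -105*(-155) = 16275)
v(o) = -42 + 7*o + 42*I*√2 (v(o) = 7*((-6 + 6*√(1 - 3)) + o) = 7*((-6 + 6*√(-2)) + o) = 7*((-6 + 6*(I*√2)) + o) = 7*((-6 + 6*I*√2) + o) = 7*(-6 + o + 6*I*√2) = -42 + 7*o + 42*I*√2)
v(-5)*K = (-42 + 7*(-5) + 42*I*√2)*16275 = (-42 - 35 + 42*I*√2)*16275 = (-77 + 42*I*√2)*16275 = -1253175 + 683550*I*√2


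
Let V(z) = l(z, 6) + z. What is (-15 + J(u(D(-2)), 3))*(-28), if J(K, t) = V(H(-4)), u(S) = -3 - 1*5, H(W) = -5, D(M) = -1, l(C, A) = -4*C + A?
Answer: -168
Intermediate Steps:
l(C, A) = A - 4*C
V(z) = 6 - 3*z (V(z) = (6 - 4*z) + z = 6 - 3*z)
u(S) = -8 (u(S) = -3 - 5 = -8)
J(K, t) = 21 (J(K, t) = 6 - 3*(-5) = 6 + 15 = 21)
(-15 + J(u(D(-2)), 3))*(-28) = (-15 + 21)*(-28) = 6*(-28) = -168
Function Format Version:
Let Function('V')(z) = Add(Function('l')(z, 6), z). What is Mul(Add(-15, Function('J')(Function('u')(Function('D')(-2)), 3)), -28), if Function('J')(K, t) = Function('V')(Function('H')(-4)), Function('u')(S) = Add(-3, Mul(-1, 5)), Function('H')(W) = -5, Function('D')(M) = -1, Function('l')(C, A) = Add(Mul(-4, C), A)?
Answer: -168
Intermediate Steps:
Function('l')(C, A) = Add(A, Mul(-4, C))
Function('V')(z) = Add(6, Mul(-3, z)) (Function('V')(z) = Add(Add(6, Mul(-4, z)), z) = Add(6, Mul(-3, z)))
Function('u')(S) = -8 (Function('u')(S) = Add(-3, -5) = -8)
Function('J')(K, t) = 21 (Function('J')(K, t) = Add(6, Mul(-3, -5)) = Add(6, 15) = 21)
Mul(Add(-15, Function('J')(Function('u')(Function('D')(-2)), 3)), -28) = Mul(Add(-15, 21), -28) = Mul(6, -28) = -168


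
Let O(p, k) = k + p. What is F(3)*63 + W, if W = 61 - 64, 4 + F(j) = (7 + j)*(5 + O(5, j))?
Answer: 7935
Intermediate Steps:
F(j) = -4 + (7 + j)*(10 + j) (F(j) = -4 + (7 + j)*(5 + (j + 5)) = -4 + (7 + j)*(5 + (5 + j)) = -4 + (7 + j)*(10 + j))
W = -3
F(3)*63 + W = (66 + 3² + 17*3)*63 - 3 = (66 + 9 + 51)*63 - 3 = 126*63 - 3 = 7938 - 3 = 7935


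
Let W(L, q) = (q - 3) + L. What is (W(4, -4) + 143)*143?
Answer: 20020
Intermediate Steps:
W(L, q) = -3 + L + q (W(L, q) = (-3 + q) + L = -3 + L + q)
(W(4, -4) + 143)*143 = ((-3 + 4 - 4) + 143)*143 = (-3 + 143)*143 = 140*143 = 20020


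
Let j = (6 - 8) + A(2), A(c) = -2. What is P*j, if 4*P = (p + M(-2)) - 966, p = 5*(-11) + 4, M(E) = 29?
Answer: 988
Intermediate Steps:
p = -51 (p = -55 + 4 = -51)
P = -247 (P = ((-51 + 29) - 966)/4 = (-22 - 966)/4 = (1/4)*(-988) = -247)
j = -4 (j = (6 - 8) - 2 = -2 - 2 = -4)
P*j = -247*(-4) = 988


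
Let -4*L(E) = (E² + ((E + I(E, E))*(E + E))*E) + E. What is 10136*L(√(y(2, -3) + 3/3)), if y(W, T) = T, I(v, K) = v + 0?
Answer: 5068 + 17738*I*√2 ≈ 5068.0 + 25085.0*I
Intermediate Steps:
I(v, K) = v
L(E) = -E³ - E/4 - E²/4 (L(E) = -((E² + ((E + E)*(E + E))*E) + E)/4 = -((E² + ((2*E)*(2*E))*E) + E)/4 = -((E² + (4*E²)*E) + E)/4 = -((E² + 4*E³) + E)/4 = -(E + E² + 4*E³)/4 = -E³ - E/4 - E²/4)
10136*L(√(y(2, -3) + 3/3)) = 10136*(-√(-3 + 3/3)*(1 + √(-3 + 3/3) + 4*(√(-3 + 3/3))²)/4) = 10136*(-√(-3 + 3*(⅓))*(1 + √(-3 + 3*(⅓)) + 4*(√(-3 + 3*(⅓)))²)/4) = 10136*(-√(-3 + 1)*(1 + √(-3 + 1) + 4*(√(-3 + 1))²)/4) = 10136*(-√(-2)*(1 + √(-2) + 4*(√(-2))²)/4) = 10136*(-I*√2*(1 + I*√2 + 4*(I*√2)²)/4) = 10136*(-I*√2*(1 + I*√2 + 4*(-2))/4) = 10136*(-I*√2*(1 + I*√2 - 8)/4) = 10136*(-I*√2*(-7 + I*√2)/4) = -2534*I*√2*(-7 + I*√2)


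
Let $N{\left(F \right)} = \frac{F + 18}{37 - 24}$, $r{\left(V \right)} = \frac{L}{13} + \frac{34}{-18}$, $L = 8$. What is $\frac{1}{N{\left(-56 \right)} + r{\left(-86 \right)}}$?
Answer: $- \frac{117}{491} \approx -0.23829$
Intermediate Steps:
$r{\left(V \right)} = - \frac{149}{117}$ ($r{\left(V \right)} = \frac{8}{13} + \frac{34}{-18} = 8 \cdot \frac{1}{13} + 34 \left(- \frac{1}{18}\right) = \frac{8}{13} - \frac{17}{9} = - \frac{149}{117}$)
$N{\left(F \right)} = \frac{18}{13} + \frac{F}{13}$ ($N{\left(F \right)} = \frac{18 + F}{13} = \left(18 + F\right) \frac{1}{13} = \frac{18}{13} + \frac{F}{13}$)
$\frac{1}{N{\left(-56 \right)} + r{\left(-86 \right)}} = \frac{1}{\left(\frac{18}{13} + \frac{1}{13} \left(-56\right)\right) - \frac{149}{117}} = \frac{1}{\left(\frac{18}{13} - \frac{56}{13}\right) - \frac{149}{117}} = \frac{1}{- \frac{38}{13} - \frac{149}{117}} = \frac{1}{- \frac{491}{117}} = - \frac{117}{491}$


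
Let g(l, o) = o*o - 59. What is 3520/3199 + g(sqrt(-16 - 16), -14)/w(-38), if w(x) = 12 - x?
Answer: 614263/159950 ≈ 3.8403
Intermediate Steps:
g(l, o) = -59 + o**2 (g(l, o) = o**2 - 59 = -59 + o**2)
3520/3199 + g(sqrt(-16 - 16), -14)/w(-38) = 3520/3199 + (-59 + (-14)**2)/(12 - 1*(-38)) = 3520*(1/3199) + (-59 + 196)/(12 + 38) = 3520/3199 + 137/50 = 614263/159950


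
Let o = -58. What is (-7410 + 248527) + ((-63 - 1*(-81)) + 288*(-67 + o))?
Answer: 205135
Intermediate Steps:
(-7410 + 248527) + ((-63 - 1*(-81)) + 288*(-67 + o)) = (-7410 + 248527) + ((-63 - 1*(-81)) + 288*(-67 - 58)) = 241117 + ((-63 + 81) + 288*(-125)) = 241117 + (18 - 36000) = 241117 - 35982 = 205135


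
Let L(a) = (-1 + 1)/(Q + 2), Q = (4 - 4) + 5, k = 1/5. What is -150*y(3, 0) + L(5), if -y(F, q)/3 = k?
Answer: 90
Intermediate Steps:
k = ⅕ ≈ 0.20000
Q = 5 (Q = 0 + 5 = 5)
y(F, q) = -⅗ (y(F, q) = -3*⅕ = -⅗)
L(a) = 0 (L(a) = (-1 + 1)/(5 + 2) = 0/7 = 0*(⅐) = 0)
-150*y(3, 0) + L(5) = -150*(-⅗) + 0 = 90 + 0 = 90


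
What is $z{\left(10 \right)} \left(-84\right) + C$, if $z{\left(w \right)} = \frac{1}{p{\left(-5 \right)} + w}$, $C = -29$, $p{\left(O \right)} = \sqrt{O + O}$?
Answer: $\frac{- 29 \sqrt{10} + 374 i}{\sqrt{10} - 10 i} \approx -36.636 + 2.4148 i$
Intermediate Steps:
$p{\left(O \right)} = \sqrt{2} \sqrt{O}$ ($p{\left(O \right)} = \sqrt{2 O} = \sqrt{2} \sqrt{O}$)
$z{\left(w \right)} = \frac{1}{w + i \sqrt{10}}$ ($z{\left(w \right)} = \frac{1}{\sqrt{2} \sqrt{-5} + w} = \frac{1}{\sqrt{2} i \sqrt{5} + w} = \frac{1}{i \sqrt{10} + w} = \frac{1}{w + i \sqrt{10}}$)
$z{\left(10 \right)} \left(-84\right) + C = \frac{1}{10 + i \sqrt{10}} \left(-84\right) - 29 = - \frac{84}{10 + i \sqrt{10}} - 29 = -29 - \frac{84}{10 + i \sqrt{10}}$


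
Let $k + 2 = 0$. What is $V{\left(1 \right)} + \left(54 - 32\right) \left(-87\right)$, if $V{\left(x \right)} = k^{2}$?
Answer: $-1910$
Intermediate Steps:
$k = -2$ ($k = -2 + 0 = -2$)
$V{\left(x \right)} = 4$ ($V{\left(x \right)} = \left(-2\right)^{2} = 4$)
$V{\left(1 \right)} + \left(54 - 32\right) \left(-87\right) = 4 + \left(54 - 32\right) \left(-87\right) = 4 + 22 \left(-87\right) = 4 - 1914 = -1910$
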